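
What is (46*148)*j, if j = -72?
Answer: -490176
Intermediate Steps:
(46*148)*j = (46*148)*(-72) = 6808*(-72) = -490176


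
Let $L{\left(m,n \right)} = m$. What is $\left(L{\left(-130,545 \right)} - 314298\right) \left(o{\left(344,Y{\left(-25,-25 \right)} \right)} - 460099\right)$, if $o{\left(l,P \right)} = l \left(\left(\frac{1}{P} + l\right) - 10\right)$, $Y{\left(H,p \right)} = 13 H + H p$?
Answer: $\frac{8140584625492}{75} \approx 1.0854 \cdot 10^{11}$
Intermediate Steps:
$o{\left(l,P \right)} = l \left(-10 + l + \frac{1}{P}\right)$ ($o{\left(l,P \right)} = l \left(\left(l + \frac{1}{P}\right) - 10\right) = l \left(-10 + l + \frac{1}{P}\right)$)
$\left(L{\left(-130,545 \right)} - 314298\right) \left(o{\left(344,Y{\left(-25,-25 \right)} \right)} - 460099\right) = \left(-130 - 314298\right) \left(\frac{344 \left(1 + - 25 \left(13 - 25\right) \left(-10 + 344\right)\right)}{\left(-25\right) \left(13 - 25\right)} - 460099\right) = - 314428 \left(\frac{344 \left(1 + \left(-25\right) \left(-12\right) 334\right)}{\left(-25\right) \left(-12\right)} - 460099\right) = - 314428 \left(\frac{344 \left(1 + 300 \cdot 334\right)}{300} - 460099\right) = - 314428 \left(344 \cdot \frac{1}{300} \left(1 + 100200\right) - 460099\right) = - 314428 \left(344 \cdot \frac{1}{300} \cdot 100201 - 460099\right) = - 314428 \left(\frac{8617286}{75} - 460099\right) = \left(-314428\right) \left(- \frac{25890139}{75}\right) = \frac{8140584625492}{75}$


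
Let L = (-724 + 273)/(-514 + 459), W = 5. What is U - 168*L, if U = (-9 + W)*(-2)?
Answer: -6848/5 ≈ -1369.6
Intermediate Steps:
L = 41/5 (L = -451/(-55) = -451*(-1/55) = 41/5 ≈ 8.2000)
U = 8 (U = (-9 + 5)*(-2) = -4*(-2) = 8)
U - 168*L = 8 - 168*41/5 = 8 - 6888/5 = -6848/5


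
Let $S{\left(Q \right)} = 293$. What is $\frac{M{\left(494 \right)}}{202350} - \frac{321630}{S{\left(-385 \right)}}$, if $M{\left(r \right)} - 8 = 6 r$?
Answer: $- \frac{32540479852}{29644275} \approx -1097.7$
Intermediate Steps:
$M{\left(r \right)} = 8 + 6 r$
$\frac{M{\left(494 \right)}}{202350} - \frac{321630}{S{\left(-385 \right)}} = \frac{8 + 6 \cdot 494}{202350} - \frac{321630}{293} = \left(8 + 2964\right) \frac{1}{202350} - \frac{321630}{293} = 2972 \cdot \frac{1}{202350} - \frac{321630}{293} = \frac{1486}{101175} - \frac{321630}{293} = - \frac{32540479852}{29644275}$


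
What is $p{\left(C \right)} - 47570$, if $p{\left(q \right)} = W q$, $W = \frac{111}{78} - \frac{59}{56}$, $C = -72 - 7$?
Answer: $- \frac{34652211}{728} \approx -47599.0$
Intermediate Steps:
$C = -79$
$W = \frac{269}{728}$ ($W = 111 \cdot \frac{1}{78} - \frac{59}{56} = \frac{37}{26} - \frac{59}{56} = \frac{269}{728} \approx 0.36951$)
$p{\left(q \right)} = \frac{269 q}{728}$
$p{\left(C \right)} - 47570 = \frac{269}{728} \left(-79\right) - 47570 = - \frac{21251}{728} - 47570 = - \frac{34652211}{728}$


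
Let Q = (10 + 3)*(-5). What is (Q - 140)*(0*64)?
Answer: 0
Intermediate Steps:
Q = -65 (Q = 13*(-5) = -65)
(Q - 140)*(0*64) = (-65 - 140)*(0*64) = -205*0 = 0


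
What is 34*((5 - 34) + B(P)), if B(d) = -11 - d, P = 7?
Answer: -1598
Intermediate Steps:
34*((5 - 34) + B(P)) = 34*((5 - 34) + (-11 - 1*7)) = 34*(-29 + (-11 - 7)) = 34*(-29 - 18) = 34*(-47) = -1598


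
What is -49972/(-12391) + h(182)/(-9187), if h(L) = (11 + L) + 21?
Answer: 456441090/113836117 ≈ 4.0096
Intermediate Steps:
h(L) = 32 + L
-49972/(-12391) + h(182)/(-9187) = -49972/(-12391) + (32 + 182)/(-9187) = -49972*(-1/12391) + 214*(-1/9187) = 49972/12391 - 214/9187 = 456441090/113836117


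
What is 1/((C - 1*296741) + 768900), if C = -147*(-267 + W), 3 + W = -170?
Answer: 1/536839 ≈ 1.8628e-6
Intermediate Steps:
W = -173 (W = -3 - 170 = -173)
C = 64680 (C = -147*(-267 - 173) = -147*(-440) = 64680)
1/((C - 1*296741) + 768900) = 1/((64680 - 1*296741) + 768900) = 1/((64680 - 296741) + 768900) = 1/(-232061 + 768900) = 1/536839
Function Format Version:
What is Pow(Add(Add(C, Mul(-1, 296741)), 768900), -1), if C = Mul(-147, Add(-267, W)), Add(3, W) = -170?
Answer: Rational(1, 536839) ≈ 1.8628e-6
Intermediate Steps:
W = -173 (W = Add(-3, -170) = -173)
C = 64680 (C = Mul(-147, Add(-267, -173)) = Mul(-147, -440) = 64680)
Pow(Add(Add(C, Mul(-1, 296741)), 768900), -1) = Pow(Add(Add(64680, Mul(-1, 296741)), 768900), -1) = Pow(Add(Add(64680, -296741), 768900), -1) = Pow(Add(-232061, 768900), -1) = Pow(536839, -1) = Rational(1, 536839)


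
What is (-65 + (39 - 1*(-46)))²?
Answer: 400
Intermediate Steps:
(-65 + (39 - 1*(-46)))² = (-65 + (39 + 46))² = (-65 + 85)² = 20² = 400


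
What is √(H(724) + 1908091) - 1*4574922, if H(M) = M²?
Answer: -4574922 + √2432267 ≈ -4.5734e+6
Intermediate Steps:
√(H(724) + 1908091) - 1*4574922 = √(724² + 1908091) - 1*4574922 = √(524176 + 1908091) - 4574922 = √2432267 - 4574922 = -4574922 + √2432267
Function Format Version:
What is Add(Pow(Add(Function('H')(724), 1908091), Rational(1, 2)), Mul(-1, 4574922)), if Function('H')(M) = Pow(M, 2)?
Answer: Add(-4574922, Pow(2432267, Rational(1, 2))) ≈ -4.5734e+6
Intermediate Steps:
Add(Pow(Add(Function('H')(724), 1908091), Rational(1, 2)), Mul(-1, 4574922)) = Add(Pow(Add(Pow(724, 2), 1908091), Rational(1, 2)), Mul(-1, 4574922)) = Add(Pow(Add(524176, 1908091), Rational(1, 2)), -4574922) = Add(Pow(2432267, Rational(1, 2)), -4574922) = Add(-4574922, Pow(2432267, Rational(1, 2)))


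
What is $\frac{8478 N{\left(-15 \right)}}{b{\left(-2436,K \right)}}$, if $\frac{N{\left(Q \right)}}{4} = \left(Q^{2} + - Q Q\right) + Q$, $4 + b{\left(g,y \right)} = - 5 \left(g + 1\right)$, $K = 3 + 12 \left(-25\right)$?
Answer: $- \frac{169560}{4057} \approx -41.794$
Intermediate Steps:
$K = -297$ ($K = 3 - 300 = -297$)
$b{\left(g,y \right)} = -9 - 5 g$ ($b{\left(g,y \right)} = -4 - 5 \left(g + 1\right) = -4 - 5 \left(1 + g\right) = -4 - \left(5 + 5 g\right) = -9 - 5 g$)
$N{\left(Q \right)} = 4 Q$ ($N{\left(Q \right)} = 4 \left(\left(Q^{2} + - Q Q\right) + Q\right) = 4 \left(\left(Q^{2} - Q^{2}\right) + Q\right) = 4 \left(0 + Q\right) = 4 Q$)
$\frac{8478 N{\left(-15 \right)}}{b{\left(-2436,K \right)}} = \frac{8478 \cdot 4 \left(-15\right)}{-9 - -12180} = \frac{8478 \left(-60\right)}{-9 + 12180} = - \frac{508680}{12171} = \left(-508680\right) \frac{1}{12171} = - \frac{169560}{4057}$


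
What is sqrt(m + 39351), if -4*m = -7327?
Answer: sqrt(164731)/2 ≈ 202.94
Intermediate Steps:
m = 7327/4 (m = -1/4*(-7327) = 7327/4 ≈ 1831.8)
sqrt(m + 39351) = sqrt(7327/4 + 39351) = sqrt(164731/4) = sqrt(164731)/2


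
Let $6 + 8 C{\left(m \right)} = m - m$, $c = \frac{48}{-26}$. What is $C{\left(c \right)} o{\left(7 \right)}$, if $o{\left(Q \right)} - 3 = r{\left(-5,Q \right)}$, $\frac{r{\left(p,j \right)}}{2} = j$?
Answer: $- \frac{51}{4} \approx -12.75$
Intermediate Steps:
$r{\left(p,j \right)} = 2 j$
$o{\left(Q \right)} = 3 + 2 Q$
$c = - \frac{24}{13}$ ($c = 48 \left(- \frac{1}{26}\right) = - \frac{24}{13} \approx -1.8462$)
$C{\left(m \right)} = - \frac{3}{4}$ ($C{\left(m \right)} = - \frac{3}{4} + \frac{m - m}{8} = - \frac{3}{4} + \frac{1}{8} \cdot 0 = - \frac{3}{4} + 0 = - \frac{3}{4}$)
$C{\left(c \right)} o{\left(7 \right)} = - \frac{3 \left(3 + 2 \cdot 7\right)}{4} = - \frac{3 \left(3 + 14\right)}{4} = \left(- \frac{3}{4}\right) 17 = - \frac{51}{4}$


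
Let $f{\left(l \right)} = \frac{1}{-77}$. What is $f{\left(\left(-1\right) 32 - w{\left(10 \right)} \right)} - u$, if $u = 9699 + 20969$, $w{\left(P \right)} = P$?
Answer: $- \frac{2361437}{77} \approx -30668.0$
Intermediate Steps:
$f{\left(l \right)} = - \frac{1}{77}$
$u = 30668$
$f{\left(\left(-1\right) 32 - w{\left(10 \right)} \right)} - u = - \frac{1}{77} - 30668 = - \frac{2361437}{77}$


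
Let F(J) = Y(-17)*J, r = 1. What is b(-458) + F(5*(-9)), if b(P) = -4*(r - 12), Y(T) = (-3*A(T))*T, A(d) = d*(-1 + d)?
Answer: -702226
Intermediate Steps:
Y(T) = -3*T²*(-1 + T) (Y(T) = (-3*T*(-1 + T))*T = -3*T²*(-1 + T))
b(P) = 44 (b(P) = -4*(1 - 12) = -4*(-11) = 44)
F(J) = 15606*J (F(J) = (3*(-17)²*(1 - 1*(-17)))*J = (3*289*(1 + 17))*J = (3*289*18)*J = 15606*J)
b(-458) + F(5*(-9)) = 44 + 15606*(5*(-9)) = 44 + 15606*(-45) = 44 - 702270 = -702226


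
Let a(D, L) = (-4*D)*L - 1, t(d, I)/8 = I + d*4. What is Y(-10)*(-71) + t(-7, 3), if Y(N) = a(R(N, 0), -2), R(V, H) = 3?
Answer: -1833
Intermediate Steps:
t(d, I) = 8*I + 32*d (t(d, I) = 8*(I + d*4) = 8*(I + 4*d) = 8*I + 32*d)
a(D, L) = -1 - 4*D*L (a(D, L) = -4*D*L - 1 = -1 - 4*D*L)
Y(N) = 23 (Y(N) = -1 - 4*3*(-2) = -1 + 24 = 23)
Y(-10)*(-71) + t(-7, 3) = 23*(-71) + (8*3 + 32*(-7)) = -1633 + (24 - 224) = -1633 - 200 = -1833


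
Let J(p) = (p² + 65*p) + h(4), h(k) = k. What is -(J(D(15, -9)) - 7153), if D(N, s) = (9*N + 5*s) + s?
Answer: -4677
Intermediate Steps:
D(N, s) = 6*s + 9*N (D(N, s) = (5*s + 9*N) + s = 6*s + 9*N)
J(p) = 4 + p² + 65*p (J(p) = (p² + 65*p) + 4 = 4 + p² + 65*p)
-(J(D(15, -9)) - 7153) = -((4 + (6*(-9) + 9*15)² + 65*(6*(-9) + 9*15)) - 7153) = -((4 + (-54 + 135)² + 65*(-54 + 135)) - 7153) = -((4 + 81² + 65*81) - 7153) = -((4 + 6561 + 5265) - 7153) = -(11830 - 7153) = -1*4677 = -4677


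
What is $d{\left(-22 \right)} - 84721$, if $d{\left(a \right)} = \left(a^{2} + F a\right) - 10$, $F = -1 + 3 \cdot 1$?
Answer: $-84291$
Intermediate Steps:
$F = 2$ ($F = -1 + 3 = 2$)
$d{\left(a \right)} = -10 + a^{2} + 2 a$ ($d{\left(a \right)} = \left(a^{2} + 2 a\right) - 10 = -10 + a^{2} + 2 a$)
$d{\left(-22 \right)} - 84721 = \left(-10 + \left(-22\right)^{2} + 2 \left(-22\right)\right) - 84721 = \left(-10 + 484 - 44\right) - 84721 = 430 - 84721 = -84291$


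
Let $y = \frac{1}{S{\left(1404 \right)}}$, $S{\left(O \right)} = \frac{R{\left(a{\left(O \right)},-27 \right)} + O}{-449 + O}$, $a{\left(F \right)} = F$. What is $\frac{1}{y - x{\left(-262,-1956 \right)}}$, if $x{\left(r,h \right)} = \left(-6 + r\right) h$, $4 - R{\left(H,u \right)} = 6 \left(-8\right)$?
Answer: $- \frac{1456}{763245893} \approx -1.9076 \cdot 10^{-6}$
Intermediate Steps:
$R{\left(H,u \right)} = 52$ ($R{\left(H,u \right)} = 4 - 6 \left(-8\right) = 4 - -48 = 4 + 48 = 52$)
$x{\left(r,h \right)} = h \left(-6 + r\right)$
$S{\left(O \right)} = \frac{52 + O}{-449 + O}$
$y = \frac{955}{1456}$ ($y = \frac{1}{\frac{1}{-449 + 1404} \left(52 + 1404\right)} = \frac{1}{\frac{1}{955} \cdot 1456} = \frac{1}{\frac{1456}{955}} = \frac{955}{1456} \approx 0.65591$)
$\frac{1}{y - x{\left(-262,-1956 \right)}} = \frac{1}{\frac{955}{1456} - - 1956 \left(-6 - 262\right)} = \frac{1}{\frac{955}{1456} - \left(-1956\right) \left(-268\right)} = \frac{1}{\frac{955}{1456} - 524208} = \frac{1}{- \frac{763245893}{1456}} = - \frac{1456}{763245893}$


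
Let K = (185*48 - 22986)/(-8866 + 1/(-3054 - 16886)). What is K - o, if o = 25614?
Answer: -1509322536178/58929347 ≈ -25612.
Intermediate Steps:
K = 93757880/58929347 (K = (8880 - 22986)/(-8866 + 1/(-19940)) = -14106/(-8866 - 1/19940) = -14106/(-176788041/19940) = -14106*(-19940/176788041) = 93757880/58929347 ≈ 1.5910)
K - o = 93757880/58929347 - 1*25614 = 93757880/58929347 - 25614 = -1509322536178/58929347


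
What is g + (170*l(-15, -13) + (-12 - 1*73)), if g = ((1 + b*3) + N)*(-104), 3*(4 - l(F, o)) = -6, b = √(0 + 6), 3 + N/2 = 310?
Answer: -63025 - 312*√6 ≈ -63789.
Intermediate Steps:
N = 614 (N = -6 + 2*310 = -6 + 620 = 614)
b = √6 ≈ 2.4495
l(F, o) = 6 (l(F, o) = 4 - ⅓*(-6) = 4 + 2 = 6)
g = -63960 - 312*√6 (g = ((1 + √6*3) + 614)*(-104) = ((1 + 3*√6) + 614)*(-104) = (615 + 3*√6)*(-104) = -63960 - 312*√6 ≈ -64724.)
g + (170*l(-15, -13) + (-12 - 1*73)) = (-63960 - 312*√6) + (170*6 + (-12 - 1*73)) = (-63960 - 312*√6) + (1020 + (-12 - 73)) = (-63960 - 312*√6) + (1020 - 85) = (-63960 - 312*√6) + 935 = -63025 - 312*√6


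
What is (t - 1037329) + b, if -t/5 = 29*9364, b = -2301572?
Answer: -4696681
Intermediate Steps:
t = -1357780 (t = -145*9364 = -5*271556 = -1357780)
(t - 1037329) + b = (-1357780 - 1037329) - 2301572 = -2395109 - 2301572 = -4696681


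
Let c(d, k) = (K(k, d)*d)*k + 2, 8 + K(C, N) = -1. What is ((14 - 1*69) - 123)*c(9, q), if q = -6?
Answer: -86864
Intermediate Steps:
K(C, N) = -9 (K(C, N) = -8 - 1 = -9)
c(d, k) = 2 - 9*d*k (c(d, k) = (-9*d)*k + 2 = -9*d*k + 2 = 2 - 9*d*k)
((14 - 1*69) - 123)*c(9, q) = ((14 - 1*69) - 123)*(2 - 9*9*(-6)) = ((14 - 69) - 123)*(2 + 486) = (-55 - 123)*488 = -178*488 = -86864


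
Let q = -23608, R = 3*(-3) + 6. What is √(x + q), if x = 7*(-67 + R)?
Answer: I*√24098 ≈ 155.24*I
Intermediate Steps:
R = -3 (R = -9 + 6 = -3)
x = -490 (x = 7*(-67 - 3) = 7*(-70) = -490)
√(x + q) = √(-490 - 23608) = √(-24098) = I*√24098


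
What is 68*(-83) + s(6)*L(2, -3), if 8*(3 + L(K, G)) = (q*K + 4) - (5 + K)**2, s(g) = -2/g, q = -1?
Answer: -135385/24 ≈ -5641.0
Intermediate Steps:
L(K, G) = -5/2 - K/8 - (5 + K)**2/8 (L(K, G) = -3 + ((-K + 4) - (5 + K)**2)/8 = -3 + ((4 - K) - (5 + K)**2)/8 = -3 + (4 - K - (5 + K)**2)/8 = -3 + (1/2 - K/8 - (5 + K)**2/8) = -5/2 - K/8 - (5 + K)**2/8)
68*(-83) + s(6)*L(2, -3) = 68*(-83) + (-2/6)*(-5/2 - 1/8*2 - (5 + 2)**2/8) = -5644 + (-2*1/6)*(-5/2 - 1/4 - 1/8*7**2) = -5644 - (-5/2 - 1/4 - 1/8*49)/3 = -5644 - (-5/2 - 1/4 - 49/8)/3 = -5644 - 1/3*(-71/8) = -5644 + 71/24 = -135385/24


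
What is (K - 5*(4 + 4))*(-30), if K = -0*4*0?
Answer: 1200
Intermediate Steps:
K = 0 (K = -1*0*0 = 0*0 = 0)
(K - 5*(4 + 4))*(-30) = (0 - 5*(4 + 4))*(-30) = (0 - 5*8)*(-30) = (0 - 40)*(-30) = -40*(-30) = 1200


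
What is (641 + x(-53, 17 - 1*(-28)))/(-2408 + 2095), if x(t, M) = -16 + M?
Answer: -670/313 ≈ -2.1406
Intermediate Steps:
(641 + x(-53, 17 - 1*(-28)))/(-2408 + 2095) = (641 + (-16 + (17 - 1*(-28))))/(-2408 + 2095) = (641 + (-16 + (17 + 28)))/(-313) = (641 + (-16 + 45))*(-1/313) = (641 + 29)*(-1/313) = 670*(-1/313) = -670/313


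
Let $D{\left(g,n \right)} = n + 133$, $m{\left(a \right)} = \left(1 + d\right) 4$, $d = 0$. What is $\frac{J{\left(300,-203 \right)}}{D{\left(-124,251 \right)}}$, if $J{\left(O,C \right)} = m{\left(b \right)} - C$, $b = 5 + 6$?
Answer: $\frac{69}{128} \approx 0.53906$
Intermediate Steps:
$b = 11$
$m{\left(a \right)} = 4$ ($m{\left(a \right)} = \left(1 + 0\right) 4 = 1 \cdot 4 = 4$)
$D{\left(g,n \right)} = 133 + n$
$J{\left(O,C \right)} = 4 - C$
$\frac{J{\left(300,-203 \right)}}{D{\left(-124,251 \right)}} = \frac{4 - -203}{133 + 251} = \frac{4 + 203}{384} = 207 \cdot \frac{1}{384} = \frac{69}{128}$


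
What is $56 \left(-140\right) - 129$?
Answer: $-7969$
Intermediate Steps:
$56 \left(-140\right) - 129 = -7840 - 129 = -7969$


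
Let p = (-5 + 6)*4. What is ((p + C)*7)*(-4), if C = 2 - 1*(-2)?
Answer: -224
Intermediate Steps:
C = 4 (C = 2 + 2 = 4)
p = 4 (p = 1*4 = 4)
((p + C)*7)*(-4) = ((4 + 4)*7)*(-4) = (8*7)*(-4) = 56*(-4) = -224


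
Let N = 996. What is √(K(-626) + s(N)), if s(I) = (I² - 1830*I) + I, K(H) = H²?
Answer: 4*I*√27362 ≈ 661.66*I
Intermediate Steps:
s(I) = I² - 1829*I
√(K(-626) + s(N)) = √((-626)² + 996*(-1829 + 996)) = √(391876 + 996*(-833)) = √(391876 - 829668) = √(-437792) = 4*I*√27362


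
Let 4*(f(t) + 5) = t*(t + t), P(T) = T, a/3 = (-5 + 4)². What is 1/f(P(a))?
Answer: -2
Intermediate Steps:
a = 3 (a = 3*(-5 + 4)² = 3*(-1)² = 3*1 = 3)
f(t) = -5 + t²/2 (f(t) = -5 + (t*(t + t))/4 = -5 + (t*(2*t))/4 = -5 + (2*t²)/4 = -5 + t²/2)
1/f(P(a)) = 1/(-5 + (½)*3²) = 1/(-5 + (½)*9) = 1/(-5 + 9/2) = 1/(-½) = -2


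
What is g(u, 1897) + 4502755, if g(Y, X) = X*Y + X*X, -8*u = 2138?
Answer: 30377563/4 ≈ 7.5944e+6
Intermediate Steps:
u = -1069/4 (u = -⅛*2138 = -1069/4 ≈ -267.25)
g(Y, X) = X² + X*Y (g(Y, X) = X*Y + X² = X² + X*Y)
g(u, 1897) + 4502755 = 1897*(1897 - 1069/4) + 4502755 = 1897*(6519/4) + 4502755 = 12366543/4 + 4502755 = 30377563/4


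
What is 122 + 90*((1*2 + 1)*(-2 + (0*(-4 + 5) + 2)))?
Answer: 122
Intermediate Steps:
122 + 90*((1*2 + 1)*(-2 + (0*(-4 + 5) + 2))) = 122 + 90*((2 + 1)*(-2 + (0*1 + 2))) = 122 + 90*(3*(-2 + (0 + 2))) = 122 + 90*(3*(-2 + 2)) = 122 + 90*(3*0) = 122 + 90*0 = 122 + 0 = 122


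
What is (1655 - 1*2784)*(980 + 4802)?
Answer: -6527878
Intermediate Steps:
(1655 - 1*2784)*(980 + 4802) = (1655 - 2784)*5782 = -1129*5782 = -6527878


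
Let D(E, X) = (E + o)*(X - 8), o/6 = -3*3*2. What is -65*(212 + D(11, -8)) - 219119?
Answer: -333779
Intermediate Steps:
o = -108 (o = 6*(-3*3*2) = 6*(-9*2) = 6*(-18) = -108)
D(E, X) = (-108 + E)*(-8 + X) (D(E, X) = (E - 108)*(X - 8) = (-108 + E)*(-8 + X))
-65*(212 + D(11, -8)) - 219119 = -65*(212 + (864 - 108*(-8) - 8*11 + 11*(-8))) - 219119 = -65*(212 + (864 + 864 - 88 - 88)) - 219119 = -65*(212 + 1552) - 219119 = -65*1764 - 219119 = -114660 - 219119 = -333779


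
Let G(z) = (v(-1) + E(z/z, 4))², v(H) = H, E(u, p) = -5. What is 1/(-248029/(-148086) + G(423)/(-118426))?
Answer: 8768616318/14683875629 ≈ 0.59716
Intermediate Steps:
G(z) = 36 (G(z) = (-1 - 5)² = (-6)² = 36)
1/(-248029/(-148086) + G(423)/(-118426)) = 1/(-248029/(-148086) + 36/(-118426)) = 1/(-248029*(-1/148086) + 36*(-1/118426)) = 1/(248029/148086 - 18/59213) = 1/(14683875629/8768616318) = 8768616318/14683875629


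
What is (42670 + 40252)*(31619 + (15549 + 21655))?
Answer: 5706940806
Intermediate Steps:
(42670 + 40252)*(31619 + (15549 + 21655)) = 82922*(31619 + 37204) = 82922*68823 = 5706940806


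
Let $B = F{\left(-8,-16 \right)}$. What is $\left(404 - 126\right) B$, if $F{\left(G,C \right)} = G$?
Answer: $-2224$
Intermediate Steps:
$B = -8$
$\left(404 - 126\right) B = \left(404 - 126\right) \left(-8\right) = 278 \left(-8\right) = -2224$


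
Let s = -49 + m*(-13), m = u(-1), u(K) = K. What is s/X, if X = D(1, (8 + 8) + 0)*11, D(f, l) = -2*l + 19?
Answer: 36/143 ≈ 0.25175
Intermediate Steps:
D(f, l) = 19 - 2*l
X = -143 (X = (19 - 2*((8 + 8) + 0))*11 = (19 - 2*(16 + 0))*11 = (19 - 2*16)*11 = (19 - 32)*11 = -13*11 = -143)
m = -1
s = -36 (s = -49 - 1*(-13) = -49 + 13 = -36)
s/X = -36/(-143) = -36*(-1/143) = 36/143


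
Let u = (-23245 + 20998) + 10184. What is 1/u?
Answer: 1/7937 ≈ 0.00012599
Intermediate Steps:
u = 7937 (u = -2247 + 10184 = 7937)
1/u = 1/7937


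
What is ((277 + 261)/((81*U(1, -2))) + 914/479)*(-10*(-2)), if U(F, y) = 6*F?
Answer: 7019060/116397 ≈ 60.303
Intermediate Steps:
((277 + 261)/((81*U(1, -2))) + 914/479)*(-10*(-2)) = ((277 + 261)/((81*(6*1))) + 914/479)*(-10*(-2)) = (538/((81*6)) + 914*(1/479))*20 = (538/486 + 914/479)*20 = (538*(1/486) + 914/479)*20 = (269/243 + 914/479)*20 = (350953/116397)*20 = 7019060/116397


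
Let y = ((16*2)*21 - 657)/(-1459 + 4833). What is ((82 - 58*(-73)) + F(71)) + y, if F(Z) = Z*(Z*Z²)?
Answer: 85753573893/3374 ≈ 2.5416e+7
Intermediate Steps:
F(Z) = Z⁴ (F(Z) = Z*Z³ = Z⁴)
y = 15/3374 (y = (32*21 - 657)/3374 = (672 - 657)*(1/3374) = 15*(1/3374) = 15/3374 ≈ 0.0044458)
((82 - 58*(-73)) + F(71)) + y = ((82 - 58*(-73)) + 71⁴) + 15/3374 = ((82 + 4234) + 25411681) + 15/3374 = (4316 + 25411681) + 15/3374 = 25415997 + 15/3374 = 85753573893/3374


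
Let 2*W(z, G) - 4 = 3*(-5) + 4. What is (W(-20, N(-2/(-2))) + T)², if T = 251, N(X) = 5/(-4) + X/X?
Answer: 245025/4 ≈ 61256.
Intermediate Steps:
N(X) = -¼ (N(X) = 5*(-¼) + 1 = -5/4 + 1 = -¼)
W(z, G) = -7/2 (W(z, G) = 2 + (3*(-5) + 4)/2 = 2 + (-15 + 4)/2 = 2 + (½)*(-11) = 2 - 11/2 = -7/2)
(W(-20, N(-2/(-2))) + T)² = (-7/2 + 251)² = (495/2)² = 245025/4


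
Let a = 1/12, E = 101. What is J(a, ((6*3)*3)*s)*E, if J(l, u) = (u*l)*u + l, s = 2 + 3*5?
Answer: 85115225/12 ≈ 7.0929e+6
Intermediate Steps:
s = 17 (s = 2 + 15 = 17)
a = 1/12 ≈ 0.083333
J(l, u) = l + l*u² (J(l, u) = (l*u)*u + l = l*u² + l = l + l*u²)
J(a, ((6*3)*3)*s)*E = ((1 + (((6*3)*3)*17)²)/12)*101 = ((1 + ((18*3)*17)²)/12)*101 = ((1 + (54*17)²)/12)*101 = ((1 + 918²)/12)*101 = ((1 + 842724)/12)*101 = ((1/12)*842725)*101 = (842725/12)*101 = 85115225/12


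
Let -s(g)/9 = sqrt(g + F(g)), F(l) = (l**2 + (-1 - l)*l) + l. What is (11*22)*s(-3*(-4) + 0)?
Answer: -4356*sqrt(3) ≈ -7544.8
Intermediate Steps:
F(l) = l + l**2 + l*(-1 - l) (F(l) = (l**2 + l*(-1 - l)) + l = l + l**2 + l*(-1 - l))
s(g) = -9*sqrt(g) (s(g) = -9*sqrt(g + 0) = -9*sqrt(g))
(11*22)*s(-3*(-4) + 0) = (11*22)*(-9*sqrt(-3*(-4) + 0)) = 242*(-9*sqrt(12 + 0)) = 242*(-18*sqrt(3)) = -4356*sqrt(3)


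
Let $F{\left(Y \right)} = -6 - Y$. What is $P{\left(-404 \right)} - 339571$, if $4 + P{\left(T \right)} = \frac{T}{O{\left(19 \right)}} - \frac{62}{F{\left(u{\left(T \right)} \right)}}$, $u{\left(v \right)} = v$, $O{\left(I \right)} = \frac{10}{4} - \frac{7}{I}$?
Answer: $- \frac{5476666984}{16119} \approx -3.3976 \cdot 10^{5}$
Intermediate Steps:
$O{\left(I \right)} = \frac{5}{2} - \frac{7}{I}$ ($O{\left(I \right)} = 10 \cdot \frac{1}{4} - \frac{7}{I} = \frac{5}{2} - \frac{7}{I}$)
$P{\left(T \right)} = -4 - \frac{62}{-6 - T} + \frac{38 T}{81}$ ($P{\left(T \right)} = -4 + \left(\frac{T}{\frac{5}{2} - \frac{7}{19}} - \frac{62}{-6 - T}\right) = -4 + \left(\frac{T}{\frac{81}{38}} - \frac{62}{-6 - T}\right) = -4 + \left(T \frac{38}{81} - \frac{62}{-6 - T}\right) = -4 + \left(\frac{38 T}{81} - \frac{62}{-6 - T}\right) = -4 + \left(- \frac{62}{-6 - T} + \frac{38 T}{81}\right) = -4 - \frac{62}{-6 - T} + \frac{38 T}{81}$)
$P{\left(-404 \right)} - 339571 = \frac{2 \left(1539 - -19392 + 19 \left(-404\right)^{2}\right)}{81 \left(6 - 404\right)} - 339571 = \frac{2 \left(1539 + 19392 + 19 \cdot 163216\right)}{81 \left(-398\right)} - 339571 = \frac{2}{81} \left(- \frac{1}{398}\right) \left(1539 + 19392 + 3101104\right) - 339571 = \frac{2}{81} \left(- \frac{1}{398}\right) 3122035 - 339571 = - \frac{3122035}{16119} - 339571 = - \frac{5476666984}{16119}$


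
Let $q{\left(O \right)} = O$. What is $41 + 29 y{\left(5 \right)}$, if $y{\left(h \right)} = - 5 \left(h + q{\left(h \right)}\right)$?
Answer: $-1409$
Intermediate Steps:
$y{\left(h \right)} = - 10 h$ ($y{\left(h \right)} = - 5 \left(h + h\right) = - 5 \cdot 2 h = - 10 h$)
$41 + 29 y{\left(5 \right)} = 41 + 29 \left(\left(-10\right) 5\right) = 41 + 29 \left(-50\right) = 41 - 1450 = -1409$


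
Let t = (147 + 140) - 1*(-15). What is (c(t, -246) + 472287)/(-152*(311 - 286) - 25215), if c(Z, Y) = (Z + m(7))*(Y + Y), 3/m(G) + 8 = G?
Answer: -325179/29015 ≈ -11.207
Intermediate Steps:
m(G) = 3/(-8 + G)
t = 302 (t = 287 + 15 = 302)
c(Z, Y) = 2*Y*(-3 + Z) (c(Z, Y) = (Z + 3/(-8 + 7))*(Y + Y) = (Z + 3/(-1))*(2*Y) = (Z + 3*(-1))*(2*Y) = (Z - 3)*(2*Y) = (-3 + Z)*(2*Y) = 2*Y*(-3 + Z))
(c(t, -246) + 472287)/(-152*(311 - 286) - 25215) = (2*(-246)*(-3 + 302) + 472287)/(-152*(311 - 286) - 25215) = (2*(-246)*299 + 472287)/(-152*25 - 25215) = (-147108 + 472287)/(-3800 - 25215) = 325179/(-29015) = 325179*(-1/29015) = -325179/29015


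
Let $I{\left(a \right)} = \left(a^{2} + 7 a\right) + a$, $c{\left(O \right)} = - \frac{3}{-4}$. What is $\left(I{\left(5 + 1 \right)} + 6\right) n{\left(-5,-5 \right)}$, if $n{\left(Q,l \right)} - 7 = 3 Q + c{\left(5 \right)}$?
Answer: $- \frac{1305}{2} \approx -652.5$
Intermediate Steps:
$c{\left(O \right)} = \frac{3}{4}$ ($c{\left(O \right)} = \left(-3\right) \left(- \frac{1}{4}\right) = \frac{3}{4}$)
$n{\left(Q,l \right)} = \frac{31}{4} + 3 Q$ ($n{\left(Q,l \right)} = 7 + \left(3 Q + \frac{3}{4}\right) = 7 + \left(\frac{3}{4} + 3 Q\right) = \frac{31}{4} + 3 Q$)
$I{\left(a \right)} = a^{2} + 8 a$
$\left(I{\left(5 + 1 \right)} + 6\right) n{\left(-5,-5 \right)} = \left(\left(5 + 1\right) \left(8 + \left(5 + 1\right)\right) + 6\right) \left(\frac{31}{4} + 3 \left(-5\right)\right) = \left(6 \left(8 + 6\right) + 6\right) \left(\frac{31}{4} - 15\right) = \left(6 \cdot 14 + 6\right) \left(- \frac{29}{4}\right) = \left(84 + 6\right) \left(- \frac{29}{4}\right) = 90 \left(- \frac{29}{4}\right) = - \frac{1305}{2}$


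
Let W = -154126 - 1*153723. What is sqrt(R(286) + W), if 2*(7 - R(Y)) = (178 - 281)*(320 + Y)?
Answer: 3*I*sqrt(30737) ≈ 525.96*I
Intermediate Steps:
W = -307849 (W = -154126 - 153723 = -307849)
R(Y) = 16487 + 103*Y/2 (R(Y) = 7 - (178 - 281)*(320 + Y)/2 = 7 - (-103)*(320 + Y)/2 = 7 - (-32960 - 103*Y)/2 = 7 + (16480 + 103*Y/2) = 16487 + 103*Y/2)
sqrt(R(286) + W) = sqrt((16487 + (103/2)*286) - 307849) = sqrt((16487 + 14729) - 307849) = sqrt(31216 - 307849) = sqrt(-276633) = 3*I*sqrt(30737)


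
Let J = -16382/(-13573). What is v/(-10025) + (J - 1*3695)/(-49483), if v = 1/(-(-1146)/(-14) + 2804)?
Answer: 9577265554693562/128299571283018625 ≈ 0.074648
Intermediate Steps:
J = 16382/13573 (J = -16382*(-1/13573) = 16382/13573 ≈ 1.2070)
v = 7/19055 (v = 1/(-(-1146)*(-1)/14 + 2804) = 1/(-191*3/7 + 2804) = 1/(-573/7 + 2804) = 1/(19055/7) = 7/19055 ≈ 0.00036736)
v/(-10025) + (J - 1*3695)/(-49483) = (7/19055)/(-10025) + (16382/13573 - 1*3695)/(-49483) = (7/19055)*(-1/10025) + (16382/13573 - 3695)*(-1/49483) = -7/191026375 - 50135853/13573*(-1/49483) = -7/191026375 + 50135853/671632759 = 9577265554693562/128299571283018625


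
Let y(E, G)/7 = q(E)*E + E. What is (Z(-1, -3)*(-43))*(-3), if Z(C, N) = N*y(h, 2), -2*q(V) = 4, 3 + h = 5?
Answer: 5418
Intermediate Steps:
h = 2 (h = -3 + 5 = 2)
q(V) = -2 (q(V) = -1/2*4 = -2)
y(E, G) = -7*E (y(E, G) = 7*(-2*E + E) = 7*(-E) = -7*E)
Z(C, N) = -14*N (Z(C, N) = N*(-7*2) = N*(-14) = -14*N)
(Z(-1, -3)*(-43))*(-3) = (-14*(-3)*(-43))*(-3) = (42*(-43))*(-3) = -1806*(-3) = 5418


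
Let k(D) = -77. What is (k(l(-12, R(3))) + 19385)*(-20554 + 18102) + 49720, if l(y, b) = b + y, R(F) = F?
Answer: -47293496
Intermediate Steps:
(k(l(-12, R(3))) + 19385)*(-20554 + 18102) + 49720 = (-77 + 19385)*(-20554 + 18102) + 49720 = 19308*(-2452) + 49720 = -47343216 + 49720 = -47293496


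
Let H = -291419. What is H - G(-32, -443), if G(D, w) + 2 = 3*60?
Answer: -291597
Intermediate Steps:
G(D, w) = 178 (G(D, w) = -2 + 3*60 = -2 + 180 = 178)
H - G(-32, -443) = -291419 - 1*178 = -291419 - 178 = -291597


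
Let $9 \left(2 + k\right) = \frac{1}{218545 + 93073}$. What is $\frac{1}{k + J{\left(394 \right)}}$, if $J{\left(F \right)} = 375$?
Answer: $\frac{2804562}{1046101627} \approx 0.002681$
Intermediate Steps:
$k = - \frac{5609123}{2804562}$ ($k = -2 + \frac{1}{9 \left(218545 + 93073\right)} = -2 + \frac{1}{9 \cdot 311618} = -2 + \frac{1}{9} \cdot \frac{1}{311618} = -2 + \frac{1}{2804562} = - \frac{5609123}{2804562} \approx -2.0$)
$\frac{1}{k + J{\left(394 \right)}} = \frac{1}{- \frac{5609123}{2804562} + 375} = \frac{1}{\frac{1046101627}{2804562}} = \frac{2804562}{1046101627}$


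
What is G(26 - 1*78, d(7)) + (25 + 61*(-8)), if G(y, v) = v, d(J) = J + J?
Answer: -449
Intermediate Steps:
d(J) = 2*J
G(26 - 1*78, d(7)) + (25 + 61*(-8)) = 2*7 + (25 + 61*(-8)) = 14 + (25 - 488) = 14 - 463 = -449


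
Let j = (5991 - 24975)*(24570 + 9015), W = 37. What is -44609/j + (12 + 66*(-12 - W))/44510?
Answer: -205228960949/2837858075640 ≈ -0.072318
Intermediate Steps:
j = -637577640 (j = -18984*33585 = -637577640)
-44609/j + (12 + 66*(-12 - W))/44510 = -44609/(-637577640) + (12 + 66*(-12 - 1*37))/44510 = -44609*(-1/637577640) + (12 + 66*(-12 - 37))*(1/44510) = 44609/637577640 + (12 + 66*(-49))*(1/44510) = 44609/637577640 + (12 - 3234)*(1/44510) = 44609/637577640 - 3222*1/44510 = 44609/637577640 - 1611/22255 = -205228960949/2837858075640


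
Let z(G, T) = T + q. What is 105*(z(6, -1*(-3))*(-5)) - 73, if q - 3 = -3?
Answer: -1648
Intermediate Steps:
q = 0 (q = 3 - 3 = 0)
z(G, T) = T (z(G, T) = T + 0 = T)
105*(z(6, -1*(-3))*(-5)) - 73 = 105*(-1*(-3)*(-5)) - 73 = 105*(3*(-5)) - 73 = 105*(-15) - 73 = -1575 - 73 = -1648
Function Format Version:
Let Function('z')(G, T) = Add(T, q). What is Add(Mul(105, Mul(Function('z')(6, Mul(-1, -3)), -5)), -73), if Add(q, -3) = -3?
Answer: -1648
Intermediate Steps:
q = 0 (q = Add(3, -3) = 0)
Function('z')(G, T) = T (Function('z')(G, T) = Add(T, 0) = T)
Add(Mul(105, Mul(Function('z')(6, Mul(-1, -3)), -5)), -73) = Add(Mul(105, Mul(Mul(-1, -3), -5)), -73) = Add(Mul(105, Mul(3, -5)), -73) = Add(Mul(105, -15), -73) = Add(-1575, -73) = -1648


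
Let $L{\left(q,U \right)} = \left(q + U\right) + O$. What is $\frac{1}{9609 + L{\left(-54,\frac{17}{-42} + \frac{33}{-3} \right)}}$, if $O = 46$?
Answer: $\frac{42}{402763} \approx 0.00010428$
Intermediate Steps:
$L{\left(q,U \right)} = 46 + U + q$ ($L{\left(q,U \right)} = \left(q + U\right) + 46 = \left(U + q\right) + 46 = 46 + U + q$)
$\frac{1}{9609 + L{\left(-54,\frac{17}{-42} + \frac{33}{-3} \right)}} = \frac{1}{9609 + \left(46 + \left(\frac{17}{-42} + \frac{33}{-3}\right) - 54\right)} = \frac{1}{9609 + \left(46 + \left(17 \left(- \frac{1}{42}\right) + 33 \left(- \frac{1}{3}\right)\right) - 54\right)} = \frac{1}{9609 - \frac{815}{42}} = \frac{1}{\frac{402763}{42}} = \frac{42}{402763}$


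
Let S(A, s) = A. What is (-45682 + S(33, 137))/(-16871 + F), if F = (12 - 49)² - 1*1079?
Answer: 45649/16581 ≈ 2.7531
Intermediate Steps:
F = 290 (F = (-37)² - 1079 = 1369 - 1079 = 290)
(-45682 + S(33, 137))/(-16871 + F) = (-45682 + 33)/(-16871 + 290) = -45649/(-16581) = -45649*(-1/16581) = 45649/16581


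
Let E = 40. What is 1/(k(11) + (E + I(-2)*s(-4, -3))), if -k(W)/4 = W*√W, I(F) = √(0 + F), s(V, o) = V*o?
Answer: 1/(4*(10 - 11*√11 + 3*I*√2)) ≈ -0.0092039 - 0.0014745*I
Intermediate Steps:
I(F) = √F
k(W) = -4*W^(3/2) (k(W) = -4*W*√W = -4*W^(3/2))
1/(k(11) + (E + I(-2)*s(-4, -3))) = 1/(-44*√11 + (40 + √(-2)*(-4*(-3)))) = 1/(-44*√11 + (40 + (I*√2)*12)) = 1/(-44*√11 + (40 + 12*I*√2)) = 1/(40 - 44*√11 + 12*I*√2)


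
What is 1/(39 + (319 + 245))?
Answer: 1/603 ≈ 0.0016584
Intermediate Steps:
1/(39 + (319 + 245)) = 1/(39 + 564) = 1/603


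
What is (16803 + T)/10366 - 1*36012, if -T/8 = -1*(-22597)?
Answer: -373464365/10366 ≈ -36028.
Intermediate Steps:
T = -180776 (T = -(-8)*(-22597) = -8*22597 = -180776)
(16803 + T)/10366 - 1*36012 = (16803 - 180776)/10366 - 1*36012 = -163973*1/10366 - 36012 = -163973/10366 - 36012 = -373464365/10366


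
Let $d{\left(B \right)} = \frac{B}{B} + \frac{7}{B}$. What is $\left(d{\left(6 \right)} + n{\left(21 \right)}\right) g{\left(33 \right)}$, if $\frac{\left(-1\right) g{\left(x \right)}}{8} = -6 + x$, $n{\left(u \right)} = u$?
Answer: $-5004$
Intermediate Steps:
$d{\left(B \right)} = 1 + \frac{7}{B}$
$g{\left(x \right)} = 48 - 8 x$ ($g{\left(x \right)} = - 8 \left(-6 + x\right) = 48 - 8 x$)
$\left(d{\left(6 \right)} + n{\left(21 \right)}\right) g{\left(33 \right)} = \left(\frac{7 + 6}{6} + 21\right) \left(48 - 264\right) = \left(\frac{1}{6} \cdot 13 + 21\right) \left(48 - 264\right) = \left(\frac{13}{6} + 21\right) \left(-216\right) = \frac{139}{6} \left(-216\right) = -5004$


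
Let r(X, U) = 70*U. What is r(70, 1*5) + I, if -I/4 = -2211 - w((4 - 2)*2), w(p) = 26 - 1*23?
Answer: 9206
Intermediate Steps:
w(p) = 3 (w(p) = 26 - 23 = 3)
I = 8856 (I = -4*(-2211 - 1*3) = -4*(-2211 - 3) = -4*(-2214) = 8856)
r(70, 1*5) + I = 70*(1*5) + 8856 = 70*5 + 8856 = 350 + 8856 = 9206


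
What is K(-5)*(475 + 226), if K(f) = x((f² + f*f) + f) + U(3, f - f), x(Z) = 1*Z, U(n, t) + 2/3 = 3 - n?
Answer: 93233/3 ≈ 31078.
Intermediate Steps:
U(n, t) = 7/3 - n (U(n, t) = -⅔ + (3 - n) = 7/3 - n)
x(Z) = Z
K(f) = -⅔ + f + 2*f² (K(f) = ((f² + f*f) + f) + (7/3 - 1*3) = ((f² + f²) + f) + (7/3 - 3) = (2*f² + f) - ⅔ = (f + 2*f²) - ⅔ = -⅔ + f + 2*f²)
K(-5)*(475 + 226) = (-⅔ - 5 + 2*(-5)²)*(475 + 226) = (-⅔ - 5 + 2*25)*701 = (-⅔ - 5 + 50)*701 = (133/3)*701 = 93233/3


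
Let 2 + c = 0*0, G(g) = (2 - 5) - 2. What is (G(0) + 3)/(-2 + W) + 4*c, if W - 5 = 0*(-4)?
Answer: -26/3 ≈ -8.6667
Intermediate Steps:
G(g) = -5 (G(g) = -3 - 2 = -5)
c = -2 (c = -2 + 0*0 = -2 + 0 = -2)
W = 5 (W = 5 + 0*(-4) = 5 + 0 = 5)
(G(0) + 3)/(-2 + W) + 4*c = (-5 + 3)/(-2 + 5) + 4*(-2) = -2/3 - 8 = -2*⅓ - 8 = -⅔ - 8 = -26/3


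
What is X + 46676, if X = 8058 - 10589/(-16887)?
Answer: 924303647/16887 ≈ 54735.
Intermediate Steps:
X = 136086035/16887 (X = 8058 - 10589*(-1/16887) = 8058 + 10589/16887 = 136086035/16887 ≈ 8058.6)
X + 46676 = 136086035/16887 + 46676 = 924303647/16887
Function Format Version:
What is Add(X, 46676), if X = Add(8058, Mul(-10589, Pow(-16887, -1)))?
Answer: Rational(924303647, 16887) ≈ 54735.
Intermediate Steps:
X = Rational(136086035, 16887) (X = Add(8058, Mul(-10589, Rational(-1, 16887))) = Add(8058, Rational(10589, 16887)) = Rational(136086035, 16887) ≈ 8058.6)
Add(X, 46676) = Add(Rational(136086035, 16887), 46676) = Rational(924303647, 16887)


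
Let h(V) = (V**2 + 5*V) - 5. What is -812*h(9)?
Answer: -98252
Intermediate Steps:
h(V) = -5 + V**2 + 5*V
-812*h(9) = -812*(-5 + 9**2 + 5*9) = -812*(-5 + 81 + 45) = -812*121 = -98252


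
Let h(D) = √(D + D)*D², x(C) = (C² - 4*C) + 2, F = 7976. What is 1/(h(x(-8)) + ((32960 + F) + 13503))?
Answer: 1/188895 ≈ 5.2939e-6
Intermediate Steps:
x(C) = 2 + C² - 4*C
h(D) = √2*D^(5/2) (h(D) = √(2*D)*D² = (√2*√D)*D² = √2*D^(5/2))
1/(h(x(-8)) + ((32960 + F) + 13503)) = 1/(√2*(2 + (-8)² - 4*(-8))^(5/2) + ((32960 + 7976) + 13503)) = 1/(√2*(2 + 64 + 32)^(5/2) + (40936 + 13503)) = 1/(√2*98^(5/2) + 54439) = 1/(√2*(67228*√2) + 54439) = 1/(134456 + 54439) = 1/188895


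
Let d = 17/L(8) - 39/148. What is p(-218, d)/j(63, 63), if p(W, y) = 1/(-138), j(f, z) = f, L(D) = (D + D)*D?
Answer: -1/8694 ≈ -0.00011502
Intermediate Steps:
L(D) = 2*D² (L(D) = (2*D)*D = 2*D²)
d = -619/4736 (d = 17/((2*8²)) - 39/148 = 17/((2*64)) - 39*1/148 = 17/128 - 39/148 = -619/4736 ≈ -0.13070)
p(W, y) = -1/138
p(-218, d)/j(63, 63) = -1/138/63 = -1/138*1/63 = -1/8694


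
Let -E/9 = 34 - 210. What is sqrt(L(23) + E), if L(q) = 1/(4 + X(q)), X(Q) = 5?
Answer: sqrt(14257)/3 ≈ 39.801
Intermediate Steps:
E = 1584 (E = -9*(34 - 210) = -9*(-176) = 1584)
L(q) = 1/9 (L(q) = 1/(4 + 5) = 1/9)
sqrt(L(23) + E) = sqrt(1/9 + 1584) = sqrt(14257/9) = sqrt(14257)/3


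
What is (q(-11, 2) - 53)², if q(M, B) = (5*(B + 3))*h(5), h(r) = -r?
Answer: 31684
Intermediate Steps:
q(M, B) = -75 - 25*B (q(M, B) = (5*(B + 3))*(-1*5) = (5*(3 + B))*(-5) = (15 + 5*B)*(-5) = -75 - 25*B)
(q(-11, 2) - 53)² = ((-75 - 25*2) - 53)² = ((-75 - 50) - 53)² = (-125 - 53)² = (-178)² = 31684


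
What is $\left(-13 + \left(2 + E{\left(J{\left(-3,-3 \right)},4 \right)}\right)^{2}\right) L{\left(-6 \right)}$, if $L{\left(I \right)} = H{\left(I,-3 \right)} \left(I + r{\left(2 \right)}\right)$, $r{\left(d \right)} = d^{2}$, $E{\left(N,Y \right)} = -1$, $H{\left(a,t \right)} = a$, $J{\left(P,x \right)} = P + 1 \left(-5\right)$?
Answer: $-144$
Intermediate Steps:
$J{\left(P,x \right)} = -5 + P$ ($J{\left(P,x \right)} = P - 5 = -5 + P$)
$L{\left(I \right)} = I \left(4 + I\right)$ ($L{\left(I \right)} = I \left(I + 2^{2}\right) = I \left(I + 4\right) = I \left(4 + I\right)$)
$\left(-13 + \left(2 + E{\left(J{\left(-3,-3 \right)},4 \right)}\right)^{2}\right) L{\left(-6 \right)} = \left(-13 + \left(2 - 1\right)^{2}\right) \left(- 6 \left(4 - 6\right)\right) = \left(-13 + 1^{2}\right) \left(\left(-6\right) \left(-2\right)\right) = \left(-13 + 1\right) 12 = \left(-12\right) 12 = -144$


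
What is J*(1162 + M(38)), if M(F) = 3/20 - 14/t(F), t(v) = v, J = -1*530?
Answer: -23398281/38 ≈ -6.1574e+5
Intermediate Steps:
J = -530
M(F) = 3/20 - 14/F
J*(1162 + M(38)) = -530*(1162 + (3/20 - 14/38)) = -530*(1162 + (3/20 - 14*1/38)) = -530*(1162 + (3/20 - 7/19)) = -530*(1162 - 83/380) = -530*441477/380 = -23398281/38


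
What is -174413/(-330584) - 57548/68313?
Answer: -7109772763/22583184792 ≈ -0.31483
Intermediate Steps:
-174413/(-330584) - 57548/68313 = -174413*(-1/330584) - 57548*1/68313 = 174413/330584 - 57548/68313 = -7109772763/22583184792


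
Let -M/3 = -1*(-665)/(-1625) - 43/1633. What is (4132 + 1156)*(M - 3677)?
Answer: -10315736976904/530725 ≈ -1.9437e+7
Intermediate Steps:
M = 693492/530725 (M = -3*(-1*(-665)/(-1625) - 43/1633) = -3*(665*(-1/1625) - 43*1/1633) = -3*(-133/325 - 43/1633) = -3*(-231164/530725) = 693492/530725 ≈ 1.3067)
(4132 + 1156)*(M - 3677) = (4132 + 1156)*(693492/530725 - 3677) = 5288*(-1950782333/530725) = -10315736976904/530725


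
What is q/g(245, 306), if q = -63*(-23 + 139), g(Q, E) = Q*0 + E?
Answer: -406/17 ≈ -23.882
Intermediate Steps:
g(Q, E) = E (g(Q, E) = 0 + E = E)
q = -7308 (q = -63*116 = -7308)
q/g(245, 306) = -7308/306 = -7308*1/306 = -406/17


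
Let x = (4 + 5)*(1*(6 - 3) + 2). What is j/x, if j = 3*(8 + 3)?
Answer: 11/15 ≈ 0.73333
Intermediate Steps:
x = 45 (x = 9*(1*3 + 2) = 9*(3 + 2) = 9*5 = 45)
j = 33 (j = 3*11 = 33)
j/x = 33/45 = 33*(1/45) = 11/15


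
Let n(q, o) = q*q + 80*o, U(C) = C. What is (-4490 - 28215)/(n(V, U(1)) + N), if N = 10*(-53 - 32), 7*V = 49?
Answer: 32705/721 ≈ 45.361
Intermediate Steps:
V = 7 (V = (⅐)*49 = 7)
n(q, o) = q² + 80*o
N = -850 (N = 10*(-85) = -850)
(-4490 - 28215)/(n(V, U(1)) + N) = (-4490 - 28215)/((7² + 80*1) - 850) = -32705/((49 + 80) - 850) = -32705/(129 - 850) = -32705/(-721) = -32705*(-1/721) = 32705/721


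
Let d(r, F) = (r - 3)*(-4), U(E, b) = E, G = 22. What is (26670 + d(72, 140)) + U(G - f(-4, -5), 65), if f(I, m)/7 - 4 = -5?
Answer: 26423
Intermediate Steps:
f(I, m) = -7 (f(I, m) = 28 + 7*(-5) = 28 - 35 = -7)
d(r, F) = 12 - 4*r (d(r, F) = (-3 + r)*(-4) = 12 - 4*r)
(26670 + d(72, 140)) + U(G - f(-4, -5), 65) = (26670 + (12 - 4*72)) + (22 - 1*(-7)) = (26670 + (12 - 288)) + (22 + 7) = (26670 - 276) + 29 = 26394 + 29 = 26423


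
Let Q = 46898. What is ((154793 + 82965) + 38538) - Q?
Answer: 229398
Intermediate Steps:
((154793 + 82965) + 38538) - Q = ((154793 + 82965) + 38538) - 1*46898 = (237758 + 38538) - 46898 = 276296 - 46898 = 229398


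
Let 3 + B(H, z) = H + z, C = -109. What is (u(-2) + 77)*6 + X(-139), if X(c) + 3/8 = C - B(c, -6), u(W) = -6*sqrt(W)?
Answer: 4005/8 - 36*I*sqrt(2) ≈ 500.63 - 50.912*I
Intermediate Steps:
B(H, z) = -3 + H + z (B(H, z) = -3 + (H + z) = -3 + H + z)
X(c) = -803/8 - c (X(c) = -3/8 + (-109 - (-3 + c - 6)) = -3/8 + (-109 - (-9 + c)) = -3/8 + (-109 + (9 - c)) = -3/8 + (-100 - c) = -803/8 - c)
(u(-2) + 77)*6 + X(-139) = (-6*I*sqrt(2) + 77)*6 + (-803/8 - 1*(-139)) = (-6*I*sqrt(2) + 77)*6 + (-803/8 + 139) = (-6*I*sqrt(2) + 77)*6 + 309/8 = (77 - 6*I*sqrt(2))*6 + 309/8 = (462 - 36*I*sqrt(2)) + 309/8 = 4005/8 - 36*I*sqrt(2)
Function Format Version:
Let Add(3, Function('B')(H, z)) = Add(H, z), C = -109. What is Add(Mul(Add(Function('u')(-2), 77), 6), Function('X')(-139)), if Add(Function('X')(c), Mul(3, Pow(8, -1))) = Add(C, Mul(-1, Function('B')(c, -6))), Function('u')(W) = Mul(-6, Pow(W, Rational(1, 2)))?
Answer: Add(Rational(4005, 8), Mul(-36, I, Pow(2, Rational(1, 2)))) ≈ Add(500.63, Mul(-50.912, I))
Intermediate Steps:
Function('B')(H, z) = Add(-3, H, z) (Function('B')(H, z) = Add(-3, Add(H, z)) = Add(-3, H, z))
Function('X')(c) = Add(Rational(-803, 8), Mul(-1, c)) (Function('X')(c) = Add(Rational(-3, 8), Add(-109, Mul(-1, Add(-3, c, -6)))) = Add(Rational(-3, 8), Add(-109, Mul(-1, Add(-9, c)))) = Add(Rational(-3, 8), Add(-109, Add(9, Mul(-1, c)))) = Add(Rational(-3, 8), Add(-100, Mul(-1, c))) = Add(Rational(-803, 8), Mul(-1, c)))
Add(Mul(Add(Function('u')(-2), 77), 6), Function('X')(-139)) = Add(Mul(Add(Mul(-6, Pow(-2, Rational(1, 2))), 77), 6), Add(Rational(-803, 8), Mul(-1, -139))) = Add(Mul(Add(Mul(-6, Mul(I, Pow(2, Rational(1, 2)))), 77), 6), Add(Rational(-803, 8), 139)) = Add(Mul(Add(Mul(-6, I, Pow(2, Rational(1, 2))), 77), 6), Rational(309, 8)) = Add(Mul(Add(77, Mul(-6, I, Pow(2, Rational(1, 2)))), 6), Rational(309, 8)) = Add(Add(462, Mul(-36, I, Pow(2, Rational(1, 2)))), Rational(309, 8)) = Add(Rational(4005, 8), Mul(-36, I, Pow(2, Rational(1, 2))))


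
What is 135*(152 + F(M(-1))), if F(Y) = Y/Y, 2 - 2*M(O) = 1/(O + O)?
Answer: 20655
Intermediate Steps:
M(O) = 1 - 1/(4*O) (M(O) = 1 - 1/(2*(O + O)) = 1 - 1/(2*O)/2 = 1 - 1/(4*O))
F(Y) = 1
135*(152 + F(M(-1))) = 135*(152 + 1) = 135*153 = 20655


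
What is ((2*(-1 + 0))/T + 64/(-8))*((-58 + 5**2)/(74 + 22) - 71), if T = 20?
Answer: 184923/320 ≈ 577.88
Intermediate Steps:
((2*(-1 + 0))/T + 64/(-8))*((-58 + 5**2)/(74 + 22) - 71) = ((2*(-1 + 0))/20 + 64/(-8))*((-58 + 5**2)/(74 + 22) - 71) = ((2*(-1))*(1/20) + 64*(-1/8))*((-58 + 25)/96 - 71) = (-2*1/20 - 8)*(-33*1/96 - 71) = (-1/10 - 8)*(-11/32 - 71) = -81/10*(-2283/32) = 184923/320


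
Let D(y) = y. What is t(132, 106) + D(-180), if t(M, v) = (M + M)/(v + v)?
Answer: -9474/53 ≈ -178.75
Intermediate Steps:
t(M, v) = M/v (t(M, v) = (2*M)/((2*v)) = (2*M)*(1/(2*v)) = M/v)
t(132, 106) + D(-180) = 132/106 - 180 = 132*(1/106) - 180 = 66/53 - 180 = -9474/53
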